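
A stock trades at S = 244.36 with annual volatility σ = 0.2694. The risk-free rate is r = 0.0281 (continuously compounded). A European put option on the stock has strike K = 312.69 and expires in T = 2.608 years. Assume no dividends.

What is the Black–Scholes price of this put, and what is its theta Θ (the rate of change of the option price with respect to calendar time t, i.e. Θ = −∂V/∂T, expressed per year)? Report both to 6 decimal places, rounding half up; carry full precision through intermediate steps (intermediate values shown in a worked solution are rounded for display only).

σ√T = 0.2694·√2.608 = 0.435062
d₁ = (ln(S/K) + (r+σ²/2)T) / (σ√T) = (ln(244.36/312.69) + (0.0281+0.2694²/2)·2.608) / 0.435062 = (-0.246570 + 0.167924) / 0.435062 = -0.180768
d₂ = d₁ − σ√T = -0.180768 − 0.435062 = -0.615830
e^{−rT} = e^{−0.0281·2.608} = 0.929336
N(−d₁) = 0.571725,  N(−d₂) = 0.730997
Put price V = K·e^{−rT}·N(−d₂) − S·N(−d₁) = 212.423347 − 139.706767 = 72.716580
φ(d₁) = (1/√(2π))·e^{−d₁²/2} = 0.392477
Θ = −S·φ(d₁)·σ/(2√T) + r·K·e^{−rT}·N(−d₂) = −7.999415 + 5.969096 = -2.030319

price = 72.716580
Θ = -2.030319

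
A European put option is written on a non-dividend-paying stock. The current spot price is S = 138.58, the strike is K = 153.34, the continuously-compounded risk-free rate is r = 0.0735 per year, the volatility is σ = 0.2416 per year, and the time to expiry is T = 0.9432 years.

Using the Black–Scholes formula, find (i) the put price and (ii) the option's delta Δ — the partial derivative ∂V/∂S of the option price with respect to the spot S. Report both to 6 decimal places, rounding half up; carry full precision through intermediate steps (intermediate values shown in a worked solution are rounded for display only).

price = 15.517602
Δ = -0.507408

σ√T = 0.2416·√0.9432 = 0.234638
d₁ = (ln(S/K) + (r+σ²/2)T) / (σ√T) = (ln(138.58/153.34) + (0.0735+0.2416²/2)·0.9432) / 0.234638 = (-0.101210 + 0.096853) / 0.234638 = -0.018570
d₂ = d₁ − σ√T = -0.018570 − 0.234638 = -0.253208
e^{−rT} = e^{−0.0735·0.9432} = 0.933023
N(−d₁) = 0.507408,  N(−d₂) = 0.599946
Put price V = K·e^{−rT}·N(−d₂) − S·N(−d₁) = 85.834173 − 70.316571 = 15.517602
Δ = −N(−d₁) = -0.507408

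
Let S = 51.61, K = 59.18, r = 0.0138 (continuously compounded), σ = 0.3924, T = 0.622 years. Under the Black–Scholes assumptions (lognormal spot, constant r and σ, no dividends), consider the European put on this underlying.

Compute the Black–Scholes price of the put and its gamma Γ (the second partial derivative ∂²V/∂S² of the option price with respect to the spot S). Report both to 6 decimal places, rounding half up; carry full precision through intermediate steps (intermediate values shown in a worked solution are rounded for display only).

price = 10.881835
Γ = 0.024149

σ√T = 0.3924·√0.622 = 0.309474
d₁ = (ln(S/K) + (r+σ²/2)T) / (σ√T) = (ln(51.61/59.18) + (0.0138+0.3924²/2)·0.622) / 0.309474 = (-0.136868 + 0.056471) / 0.309474 = -0.259788
d₂ = d₁ − σ√T = -0.259788 − 0.309474 = -0.569262
e^{−rT} = e^{−0.0138·0.622} = 0.991453
N(−d₁) = 0.602486,  N(−d₂) = 0.715411
Put price V = K·e^{−rT}·N(−d₂) − S·N(−d₁) = 41.976148 − 31.094312 = 10.881835
φ(d₁) = (1/√(2π))·e^{−d₁²/2} = 0.385705
Γ = φ(d₁) / (S·σ·√T) = 0.024149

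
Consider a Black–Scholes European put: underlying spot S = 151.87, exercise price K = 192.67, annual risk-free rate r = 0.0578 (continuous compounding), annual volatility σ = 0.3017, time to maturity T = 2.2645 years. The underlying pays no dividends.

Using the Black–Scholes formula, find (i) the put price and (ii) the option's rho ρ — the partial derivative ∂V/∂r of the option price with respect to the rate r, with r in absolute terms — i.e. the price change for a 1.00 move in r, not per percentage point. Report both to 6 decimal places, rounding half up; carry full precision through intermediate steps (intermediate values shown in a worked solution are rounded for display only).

price = 38.177808
ρ = -259.618812

σ√T = 0.3017·√2.2645 = 0.454006
d₁ = (ln(S/K) + (r+σ²/2)T) / (σ√T) = (ln(151.87/192.67) + (0.0578+0.3017²/2)·2.2645) / 0.454006 = (-0.237954 + 0.233949) / 0.454006 = -0.008822
d₂ = d₁ − σ√T = -0.008822 − 0.454006 = -0.462828
e^{−rT} = e^{−0.0578·2.2645} = 0.877316
N(−d₁) = 0.503519,  N(−d₂) = 0.678256
Put price V = K·e^{−rT}·N(−d₂) − S·N(−d₁) = 114.647301 − 76.469492 = 38.177808
ρ = −K·T·e^{−rT}·N(−d₂) = -259.618812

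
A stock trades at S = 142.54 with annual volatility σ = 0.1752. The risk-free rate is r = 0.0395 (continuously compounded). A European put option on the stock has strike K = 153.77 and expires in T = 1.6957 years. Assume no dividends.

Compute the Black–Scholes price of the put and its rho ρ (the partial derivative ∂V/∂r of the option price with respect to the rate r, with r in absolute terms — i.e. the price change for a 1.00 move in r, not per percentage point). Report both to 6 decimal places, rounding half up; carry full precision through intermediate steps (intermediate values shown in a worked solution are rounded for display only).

price = 13.646600
ρ = -136.743076

σ√T = 0.1752·√1.6957 = 0.228144
d₁ = (ln(S/K) + (r+σ²/2)T) / (σ√T) = (ln(142.54/153.77) + (0.0395+0.1752²/2)·1.6957) / 0.228144 = (-0.075835 + 0.093005) / 0.228144 = 0.075258
d₂ = d₁ − σ√T = 0.075258 − 0.228144 = -0.152886
e^{−rT} = e^{−0.0395·1.6957} = 0.935214
N(−d₁) = 0.470005,  N(−d₂) = 0.560756
Put price V = K·e^{−rT}·N(−d₂) − S·N(−d₁) = 80.641078 − 66.994478 = 13.646600
ρ = −K·T·e^{−rT}·N(−d₂) = -136.743076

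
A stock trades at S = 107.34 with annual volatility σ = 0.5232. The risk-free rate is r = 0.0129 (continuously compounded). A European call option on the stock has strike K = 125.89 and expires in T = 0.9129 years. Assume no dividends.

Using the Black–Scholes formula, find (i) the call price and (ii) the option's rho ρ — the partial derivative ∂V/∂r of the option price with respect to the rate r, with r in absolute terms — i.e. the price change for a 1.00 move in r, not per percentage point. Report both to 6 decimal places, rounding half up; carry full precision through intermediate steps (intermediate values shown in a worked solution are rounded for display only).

price = 15.300573
ρ = 33.254219

σ√T = 0.5232·√0.9129 = 0.499896
d₁ = (ln(S/K) + (r+σ²/2)T) / (σ√T) = (ln(107.34/125.89) + (0.0129+0.5232²/2)·0.9129) / 0.499896 = (-0.159407 + 0.136724) / 0.499896 = -0.045375
d₂ = d₁ − σ√T = -0.045375 − 0.499896 = -0.545271
e^{−rT} = e^{−0.0129·0.9129} = 0.988293
N(d₁) = 0.481904,  N(d₂) = 0.292784
Call price V = S·N(d₁) − K·e^{−rT}·N(d₂) = 51.727584 − 36.427012 = 15.300573
ρ = K·T·e^{−rT}·N(d₂) = 33.254219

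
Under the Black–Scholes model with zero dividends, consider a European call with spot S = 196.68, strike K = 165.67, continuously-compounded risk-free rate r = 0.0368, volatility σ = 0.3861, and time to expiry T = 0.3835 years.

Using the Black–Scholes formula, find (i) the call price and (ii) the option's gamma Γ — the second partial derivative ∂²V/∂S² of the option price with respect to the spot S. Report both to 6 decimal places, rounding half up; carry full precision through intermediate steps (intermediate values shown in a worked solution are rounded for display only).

price = 38.676606
Γ = 0.005678

σ√T = 0.3861·√0.3835 = 0.239102
d₁ = (ln(S/K) + (r+σ²/2)T) / (σ√T) = (ln(196.68/165.67) + (0.0368+0.3861²/2)·0.3835) / 0.239102 = (0.171580 + 0.042698) / 0.239102 = 0.896179
d₂ = d₁ − σ√T = 0.896179 − 0.239102 = 0.657077
e^{−rT} = e^{−0.0368·0.3835} = 0.985986
N(d₁) = 0.814921,  N(d₂) = 0.744434
Call price V = S·N(d₁) − K·e^{−rT}·N(d₂) = 160.278730 − 121.602124 = 38.676606
φ(d₁) = (1/√(2π))·e^{−d₁²/2} = 0.267000
Γ = φ(d₁) / (S·σ·√T) = 0.005678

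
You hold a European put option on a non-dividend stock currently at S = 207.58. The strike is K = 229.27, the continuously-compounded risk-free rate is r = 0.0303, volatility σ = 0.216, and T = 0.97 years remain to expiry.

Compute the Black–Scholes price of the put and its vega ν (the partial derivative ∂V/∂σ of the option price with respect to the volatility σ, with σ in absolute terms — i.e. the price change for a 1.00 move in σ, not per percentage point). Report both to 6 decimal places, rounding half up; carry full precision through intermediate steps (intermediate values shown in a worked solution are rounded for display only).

price = 26.719428
ν = 79.564129

σ√T = 0.216·√0.97 = 0.212735
d₁ = (ln(S/K) + (r+σ²/2)T) / (σ√T) = (ln(207.58/229.27) + (0.0303+0.216²/2)·0.97) / 0.212735 = (-0.099384 + 0.052019) / 0.212735 = -0.222645
d₂ = d₁ − σ√T = -0.222645 − 0.212735 = -0.435380
e^{−rT} = e^{−0.0303·0.97} = 0.971037
N(−d₁) = 0.588094,  N(−d₂) = 0.668357
Put price V = K·e^{−rT}·N(−d₂) − S·N(−d₁) = 148.795971 − 122.076543 = 26.719428
φ(d₁) = (1/√(2π))·e^{−d₁²/2} = 0.389176
ν = S·φ(d₁)·√T = 79.564129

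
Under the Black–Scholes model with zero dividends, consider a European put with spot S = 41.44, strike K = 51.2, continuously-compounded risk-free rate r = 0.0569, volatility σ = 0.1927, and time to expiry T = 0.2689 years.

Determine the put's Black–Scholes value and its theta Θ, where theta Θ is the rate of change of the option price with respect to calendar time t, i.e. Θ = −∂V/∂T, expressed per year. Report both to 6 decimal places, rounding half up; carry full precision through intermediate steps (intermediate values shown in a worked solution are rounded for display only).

σ√T = 0.1927·√0.2689 = 0.099926
d₁ = (ln(S/K) + (r+σ²/2)T) / (σ√T) = (ln(41.44/51.2) + (0.0569+0.1927²/2)·0.2689) / 0.099926 = (-0.211493 + 0.020293) / 0.099926 = -1.913422
d₂ = d₁ − σ√T = -1.913422 − 0.099926 = -2.013347
e^{−rT} = e^{−0.0569·0.2689} = 0.984816
N(−d₁) = 0.972153,  N(−d₂) = 0.977961
Put price V = K·e^{−rT}·N(−d₂) − S·N(−d₁) = 49.311316 − 40.286018 = 9.025297
φ(d₁) = (1/√(2π))·e^{−d₁²/2} = 0.063958
Θ = −S·φ(d₁)·σ/(2√T) + r·K·e^{−rT}·N(−d₂) = −0.492460 + 2.805814 = 2.313354

price = 9.025297
Θ = 2.313354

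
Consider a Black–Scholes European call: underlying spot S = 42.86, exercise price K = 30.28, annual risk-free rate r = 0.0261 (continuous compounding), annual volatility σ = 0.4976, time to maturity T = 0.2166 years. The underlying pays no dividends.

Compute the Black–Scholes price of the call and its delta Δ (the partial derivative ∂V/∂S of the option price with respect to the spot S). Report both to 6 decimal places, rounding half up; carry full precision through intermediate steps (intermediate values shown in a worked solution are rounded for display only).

σ√T = 0.4976·√0.2166 = 0.231585
d₁ = (ln(S/K) + (r+σ²/2)T) / (σ√T) = (ln(42.86/30.28) + (0.0261+0.4976²/2)·0.2166) / 0.231585 = (0.347452 + 0.032469) / 0.231585 = 1.640526
d₂ = d₁ − σ√T = 1.640526 − 0.231585 = 1.408942
e^{−rT} = e^{−0.0261·0.2166} = 0.994363
N(d₁) = 0.949552,  N(d₂) = 0.920574
Call price V = S·N(d₁) − K·e^{−rT}·N(d₂) = 40.697803 − 27.717834 = 12.979968
Δ = N(d₁) = 0.949552

price = 12.979968
Δ = 0.949552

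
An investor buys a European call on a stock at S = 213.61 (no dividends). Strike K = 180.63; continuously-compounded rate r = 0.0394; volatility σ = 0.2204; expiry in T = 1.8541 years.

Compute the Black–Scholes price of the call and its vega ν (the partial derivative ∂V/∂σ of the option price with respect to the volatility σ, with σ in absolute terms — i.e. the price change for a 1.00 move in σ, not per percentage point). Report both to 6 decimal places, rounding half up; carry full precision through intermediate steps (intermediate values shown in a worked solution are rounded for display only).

σ√T = 0.2204·√1.8541 = 0.300108
d₁ = (ln(S/K) + (r+σ²/2)T) / (σ√T) = (ln(213.61/180.63) + (0.0394+0.2204²/2)·1.8541) / 0.300108 = (0.167701 + 0.118084) / 0.300108 = 0.952273
d₂ = d₁ − σ√T = 0.952273 − 0.300108 = 0.652165
e^{−rT} = e^{−0.0394·1.8541} = 0.929553
N(d₁) = 0.829521,  N(d₂) = 0.742853
Call price V = S·N(d₁) − K·e^{−rT}·N(d₂) = 177.193943 − 124.728777 = 52.465167
φ(d₁) = (1/√(2π))·e^{−d₁²/2} = 0.253510
ν = S·φ(d₁)·√T = 73.736711

price = 52.465167
ν = 73.736711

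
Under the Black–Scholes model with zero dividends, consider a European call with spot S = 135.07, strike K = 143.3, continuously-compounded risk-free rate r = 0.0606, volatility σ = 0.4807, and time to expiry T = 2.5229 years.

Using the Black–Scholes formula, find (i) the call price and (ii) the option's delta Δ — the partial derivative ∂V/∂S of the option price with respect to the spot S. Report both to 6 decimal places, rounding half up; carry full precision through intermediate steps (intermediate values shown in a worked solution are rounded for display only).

σ√T = 0.4807·√2.5229 = 0.763527
d₁ = (ln(S/K) + (r+σ²/2)T) / (σ√T) = (ln(135.07/143.3) + (0.0606+0.4807²/2)·2.5229) / 0.763527 = (-0.059147 + 0.444374) / 0.763527 = 0.504536
d₂ = d₁ − σ√T = 0.504536 − 0.763527 = -0.258990
e^{−rT} = e^{−0.0606·2.5229} = 0.858226
N(d₁) = 0.693058,  N(d₂) = 0.397821
Call price V = S·N(d₁) − K·e^{−rT}·N(d₂) = 93.611313 − 48.925590 = 44.685723
Δ = N(d₁) = 0.693058

price = 44.685723
Δ = 0.693058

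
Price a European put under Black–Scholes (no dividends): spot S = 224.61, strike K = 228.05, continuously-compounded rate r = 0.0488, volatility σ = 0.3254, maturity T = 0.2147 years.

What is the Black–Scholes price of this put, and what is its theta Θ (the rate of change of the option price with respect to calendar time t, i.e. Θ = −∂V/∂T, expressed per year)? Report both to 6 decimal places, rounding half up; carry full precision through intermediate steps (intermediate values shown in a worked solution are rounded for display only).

price = 14.067875
Θ = -25.458877

σ√T = 0.3254·√0.2147 = 0.150776
d₁ = (ln(S/K) + (r+σ²/2)T) / (σ√T) = (ln(224.61/228.05) + (0.0488+0.3254²/2)·0.2147) / 0.150776 = (-0.015199 + 0.021844) / 0.150776 = 0.044070
d₂ = d₁ − σ√T = 0.044070 − 0.150776 = -0.106706
e^{−rT} = e^{−0.0488·0.2147} = 0.989577
N(−d₁) = 0.482424,  N(−d₂) = 0.542489
Put price V = K·e^{−rT}·N(−d₂) − S·N(−d₁) = 122.425153 − 108.357278 = 14.067875
φ(d₁) = (1/√(2π))·e^{−d₁²/2} = 0.398555
Θ = −S·φ(d₁)·σ/(2√T) + r·K·e^{−rT}·N(−d₂) = −31.433225 + 5.974347 = -25.458877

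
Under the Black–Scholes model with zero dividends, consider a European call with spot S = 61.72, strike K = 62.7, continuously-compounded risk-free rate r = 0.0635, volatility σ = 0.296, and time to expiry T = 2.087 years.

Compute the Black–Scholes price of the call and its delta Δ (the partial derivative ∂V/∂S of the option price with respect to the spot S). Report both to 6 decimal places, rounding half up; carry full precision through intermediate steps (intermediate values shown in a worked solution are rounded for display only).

price = 13.634481
Δ = 0.686829

σ√T = 0.296·√2.087 = 0.427615
d₁ = (ln(S/K) + (r+σ²/2)T) / (σ√T) = (ln(61.72/62.7) + (0.0635+0.296²/2)·2.087) / 0.427615 = (-0.015753 + 0.223952) / 0.427615 = 0.486883
d₂ = d₁ − σ√T = 0.486883 − 0.427615 = 0.059268
e^{−rT} = e^{−0.0635·2.087} = 0.875881
N(d₁) = 0.686829,  N(d₂) = 0.523631
Call price V = S·N(d₁) − K·e^{−rT}·N(d₂) = 42.391104 − 28.756623 = 13.634481
Δ = N(d₁) = 0.686829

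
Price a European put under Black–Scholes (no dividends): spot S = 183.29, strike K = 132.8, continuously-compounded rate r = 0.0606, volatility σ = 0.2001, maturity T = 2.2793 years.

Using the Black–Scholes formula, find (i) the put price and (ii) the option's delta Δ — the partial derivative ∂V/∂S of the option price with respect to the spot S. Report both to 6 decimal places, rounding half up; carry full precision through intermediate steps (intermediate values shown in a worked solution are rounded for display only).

price = 1.210564
Δ = -0.046977

σ√T = 0.2001·√2.2793 = 0.302098
d₁ = (ln(S/K) + (r+σ²/2)T) / (σ√T) = (ln(183.29/132.8) + (0.0606+0.2001²/2)·2.2793) / 0.302098 = (0.322225 + 0.183757) / 0.302098 = 1.674895
d₂ = d₁ − σ√T = 1.674895 − 0.302098 = 1.372797
e^{−rT} = e^{−0.0606·2.2793} = 0.870989
N(−d₁) = 0.046977,  N(−d₂) = 0.084908
Put price V = K·e^{−rT}·N(−d₂) − S·N(−d₁) = 9.821047 − 8.610483 = 1.210564
Δ = −N(−d₁) = -0.046977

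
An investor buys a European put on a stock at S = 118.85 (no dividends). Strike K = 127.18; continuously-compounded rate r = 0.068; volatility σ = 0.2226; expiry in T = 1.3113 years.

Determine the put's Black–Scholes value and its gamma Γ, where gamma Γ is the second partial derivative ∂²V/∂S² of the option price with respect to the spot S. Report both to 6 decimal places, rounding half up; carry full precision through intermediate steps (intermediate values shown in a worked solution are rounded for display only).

σ√T = 0.2226·√1.3113 = 0.254904
d₁ = (ln(S/K) + (r+σ²/2)T) / (σ√T) = (ln(118.85/127.18) + (0.068+0.2226²/2)·1.3113) / 0.254904 = (-0.067741 + 0.121656) / 0.254904 = 0.211512
d₂ = d₁ − σ√T = 0.211512 − 0.254904 = -0.043392
e^{−rT} = e^{−0.068·1.3113} = 0.914692
N(−d₁) = 0.416244,  N(−d₂) = 0.517305
Put price V = K·e^{−rT}·N(−d₂) − S·N(−d₁) = 60.178385 − 49.470596 = 10.707790
φ(d₁) = (1/√(2π))·e^{−d₁²/2} = 0.390118
Γ = φ(d₁) / (S·σ·√T) = 0.012877

price = 10.707790
Γ = 0.012877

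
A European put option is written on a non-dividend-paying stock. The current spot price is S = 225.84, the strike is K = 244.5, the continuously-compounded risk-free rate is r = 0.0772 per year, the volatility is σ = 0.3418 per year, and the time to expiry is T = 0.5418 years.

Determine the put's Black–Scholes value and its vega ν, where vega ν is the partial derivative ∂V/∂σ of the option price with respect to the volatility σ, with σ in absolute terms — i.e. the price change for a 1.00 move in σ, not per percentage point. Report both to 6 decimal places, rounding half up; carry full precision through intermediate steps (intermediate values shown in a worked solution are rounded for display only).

price = 27.617504
ν = 66.299535

σ√T = 0.3418·√0.5418 = 0.251589
d₁ = (ln(S/K) + (r+σ²/2)T) / (σ√T) = (ln(225.84/244.5) + (0.0772+0.3418²/2)·0.5418) / 0.251589 = (-0.079389 + 0.073475) / 0.251589 = -0.023503
d₂ = d₁ − σ√T = -0.023503 − 0.251589 = -0.275092
e^{−rT} = e^{−0.0772·0.5418} = 0.959036
N(−d₁) = 0.509375,  N(−d₂) = 0.608377
Put price V = K·e^{−rT}·N(−d₂) − S·N(−d₁) = 142.654851 − 115.037347 = 27.617504
φ(d₁) = (1/√(2π))·e^{−d₁²/2} = 0.398832
ν = S·φ(d₁)·√T = 66.299535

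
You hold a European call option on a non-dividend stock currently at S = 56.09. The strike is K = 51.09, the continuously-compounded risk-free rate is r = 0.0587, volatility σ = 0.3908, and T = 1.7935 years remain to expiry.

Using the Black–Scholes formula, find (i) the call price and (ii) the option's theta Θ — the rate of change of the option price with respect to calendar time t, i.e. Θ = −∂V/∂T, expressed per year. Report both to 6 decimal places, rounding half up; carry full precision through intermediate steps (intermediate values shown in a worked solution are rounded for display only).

σ√T = 0.3908·√1.7935 = 0.523366
d₁ = (ln(S/K) + (r+σ²/2)T) / (σ√T) = (ln(56.09/51.09) + (0.0587+0.3908²/2)·1.7935) / 0.523366 = (0.093369 + 0.242234) / 0.523366 = 0.641240
d₂ = d₁ − σ√T = 0.641240 − 0.523366 = 0.117874
e^{−rT} = e^{−0.0587·1.7935} = 0.900074
N(d₁) = 0.739317,  N(d₂) = 0.546916
Call price V = S·N(d₁) − K·e^{−rT}·N(d₂) = 41.468270 − 25.149826 = 16.318443
φ(d₁) = (1/√(2π))·e^{−d₁²/2} = 0.324804
Θ = −S·φ(d₁)·σ/(2√T) − r·K·e^{−rT}·N(d₂) = −2.658158 − 1.476295 = -4.134453

price = 16.318443
Θ = -4.134453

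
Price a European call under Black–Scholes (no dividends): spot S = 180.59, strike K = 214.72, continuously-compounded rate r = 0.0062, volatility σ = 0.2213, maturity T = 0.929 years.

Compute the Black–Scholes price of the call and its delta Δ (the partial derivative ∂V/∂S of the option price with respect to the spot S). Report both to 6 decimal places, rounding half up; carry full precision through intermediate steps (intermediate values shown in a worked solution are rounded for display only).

σ√T = 0.2213·√0.929 = 0.213299
d₁ = (ln(S/K) + (r+σ²/2)T) / (σ√T) = (ln(180.59/214.72) + (0.0062+0.2213²/2)·0.929) / 0.213299 = (-0.173106 + 0.028508) / 0.213299 = -0.677909
d₂ = d₁ − σ√T = -0.677909 − 0.213299 = -0.891208
e^{−rT} = e^{−0.0062·0.929} = 0.994257
N(d₁) = 0.248915,  N(d₂) = 0.186409
Call price V = S·N(d₁) − K·e^{−rT}·N(d₂) = 44.951493 − 39.795795 = 5.155698
Δ = N(d₁) = 0.248915

price = 5.155698
Δ = 0.248915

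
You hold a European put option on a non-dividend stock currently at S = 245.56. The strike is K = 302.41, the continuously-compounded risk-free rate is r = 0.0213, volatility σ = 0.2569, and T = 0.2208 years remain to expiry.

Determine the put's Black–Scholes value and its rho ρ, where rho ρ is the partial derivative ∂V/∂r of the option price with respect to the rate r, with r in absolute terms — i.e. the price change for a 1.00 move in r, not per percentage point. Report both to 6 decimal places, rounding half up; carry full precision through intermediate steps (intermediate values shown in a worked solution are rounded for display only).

price = 56.051047
ρ = -63.776207

σ√T = 0.2569·√0.2208 = 0.120716
d₁ = (ln(S/K) + (r+σ²/2)T) / (σ√T) = (ln(245.56/302.41) + (0.0213+0.2569²/2)·0.2208) / 0.120716 = (-0.208242 + 0.011989) / 0.120716 = -1.625748
d₂ = d₁ − σ√T = -1.625748 − 0.120716 = -1.746463
e^{−rT} = e^{−0.0213·0.2208} = 0.995308
N(−d₁) = 0.947998,  N(−d₂) = 0.959635
Put price V = K·e^{−rT}·N(−d₂) − S·N(−d₁) = 288.841517 − 232.790470 = 56.051047
ρ = −K·T·e^{−rT}·N(−d₂) = -63.776207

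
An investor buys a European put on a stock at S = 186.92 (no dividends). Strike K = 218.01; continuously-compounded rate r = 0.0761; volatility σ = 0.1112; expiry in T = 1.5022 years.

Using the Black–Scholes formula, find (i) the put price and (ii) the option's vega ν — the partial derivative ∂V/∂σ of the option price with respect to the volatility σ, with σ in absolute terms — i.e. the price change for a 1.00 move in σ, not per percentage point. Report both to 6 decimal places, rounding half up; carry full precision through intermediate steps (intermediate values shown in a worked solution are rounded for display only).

price = 14.562232
ν = 89.172093

σ√T = 0.1112·√1.5022 = 0.136291
d₁ = (ln(S/K) + (r+σ²/2)T) / (σ√T) = (ln(186.92/218.01) + (0.0761+0.1112²/2)·1.5022) / 0.136291 = (-0.153860 + 0.123605) / 0.136291 = -0.221988
d₂ = d₁ − σ√T = -0.221988 − 0.136291 = -0.358280
e^{−rT} = e^{−0.0761·1.5022} = 0.891975
N(−d₁) = 0.587839,  N(−d₂) = 0.639933
Put price V = K·e^{−rT}·N(−d₂) − S·N(−d₁) = 124.441007 − 109.878775 = 14.562232
φ(d₁) = (1/√(2π))·e^{−d₁²/2} = 0.389233
ν = S·φ(d₁)·√T = 89.172093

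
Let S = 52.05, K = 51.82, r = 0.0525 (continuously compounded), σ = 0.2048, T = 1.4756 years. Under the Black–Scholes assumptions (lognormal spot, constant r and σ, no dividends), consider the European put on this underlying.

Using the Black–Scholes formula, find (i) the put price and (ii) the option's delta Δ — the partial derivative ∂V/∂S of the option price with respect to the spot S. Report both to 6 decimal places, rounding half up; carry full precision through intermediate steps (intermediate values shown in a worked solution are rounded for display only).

σ√T = 0.2048·√1.4756 = 0.248779
d₁ = (ln(S/K) + (r+σ²/2)T) / (σ√T) = (ln(52.05/51.82) + (0.0525+0.2048²/2)·1.4756) / 0.248779 = (0.004429 + 0.108415) / 0.248779 = 0.453588
d₂ = d₁ − σ√T = 0.453588 − 0.248779 = 0.204808
e^{−rT} = e^{−0.0525·1.4756} = 0.925456
N(−d₁) = 0.325063,  N(−d₂) = 0.418861
Put price V = K·e^{−rT}·N(−d₂) − S·N(−d₁) = 20.087365 − 16.919522 = 3.167842
Δ = −N(−d₁) = -0.325063

price = 3.167842
Δ = -0.325063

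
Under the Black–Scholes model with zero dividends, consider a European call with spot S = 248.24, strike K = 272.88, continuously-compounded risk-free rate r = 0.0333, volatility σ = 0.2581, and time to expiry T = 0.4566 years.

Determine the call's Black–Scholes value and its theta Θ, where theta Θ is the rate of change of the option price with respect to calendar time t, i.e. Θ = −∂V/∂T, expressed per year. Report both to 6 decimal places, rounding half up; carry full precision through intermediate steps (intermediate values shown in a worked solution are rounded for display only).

price = 9.527476
Θ = -20.302074

σ√T = 0.2581·√0.4566 = 0.174404
d₁ = (ln(S/K) + (r+σ²/2)T) / (σ√T) = (ln(248.24/272.88) + (0.0333+0.2581²/2)·0.4566) / 0.174404 = (-0.094636 + 0.030413) / 0.174404 = -0.368243
d₂ = d₁ − σ√T = -0.368243 − 0.174404 = -0.542647
e^{−rT} = e^{−0.0333·0.4566} = 0.984910
N(d₁) = 0.356346,  N(d₂) = 0.293686
Call price V = S·N(d₁) − K·e^{−rT}·N(d₂) = 88.459330 − 78.931854 = 9.527476
φ(d₁) = (1/√(2π))·e^{−d₁²/2} = 0.372790
Θ = −S·φ(d₁)·σ/(2√T) − r·K·e^{−rT}·N(d₂) = −17.673643 − 2.628431 = -20.302074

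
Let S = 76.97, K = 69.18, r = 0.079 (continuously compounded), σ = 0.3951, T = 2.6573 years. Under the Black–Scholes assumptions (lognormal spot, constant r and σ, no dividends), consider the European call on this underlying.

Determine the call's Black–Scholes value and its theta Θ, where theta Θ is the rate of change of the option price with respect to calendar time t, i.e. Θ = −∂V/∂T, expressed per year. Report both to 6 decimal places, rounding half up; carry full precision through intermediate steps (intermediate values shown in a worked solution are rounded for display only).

price = 29.149958
Θ = -5.186066

σ√T = 0.3951·√2.6573 = 0.644061
d₁ = (ln(S/K) + (r+σ²/2)T) / (σ√T) = (ln(76.97/69.18) + (0.079+0.3951²/2)·2.6573) / 0.644061 = (0.106704 + 0.417334) / 0.644061 = 0.813646
d₂ = d₁ − σ√T = 0.813646 − 0.644061 = 0.169585
e^{−rT} = e^{−0.079·2.6573} = 0.810644
N(d₁) = 0.792076,  N(d₂) = 0.567332
Call price V = S·N(d₁) − K·e^{−rT}·N(d₂) = 60.966104 − 31.816146 = 29.149958
φ(d₁) = (1/√(2π))·e^{−d₁²/2} = 0.286520
Θ = −S·φ(d₁)·σ/(2√T) − r·K·e^{−rT}·N(d₂) = −2.672590 − 2.513476 = -5.186066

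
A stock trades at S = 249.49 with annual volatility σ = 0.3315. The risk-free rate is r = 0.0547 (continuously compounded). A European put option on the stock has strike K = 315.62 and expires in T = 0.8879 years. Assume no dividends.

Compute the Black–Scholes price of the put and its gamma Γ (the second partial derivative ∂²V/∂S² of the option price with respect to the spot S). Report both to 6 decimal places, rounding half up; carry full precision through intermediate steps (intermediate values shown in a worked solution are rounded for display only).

price = 65.568086
Γ = 0.004645

σ√T = 0.3315·√0.8879 = 0.312367
d₁ = (ln(S/K) + (r+σ²/2)T) / (σ√T) = (ln(249.49/315.62) + (0.0547+0.3315²/2)·0.8879) / 0.312367 = (-0.235120 + 0.097355) / 0.312367 = -0.441036
d₂ = d₁ − σ√T = -0.441036 − 0.312367 = -0.753404
e^{−rT} = e^{−0.0547·0.8879} = 0.952592
N(−d₁) = 0.670407,  N(−d₂) = 0.774396
Put price V = K·e^{−rT}·N(−d₂) − S·N(−d₁) = 232.827843 − 167.259756 = 65.568086
φ(d₁) = (1/√(2π))·e^{−d₁²/2} = 0.361970
Γ = φ(d₁) / (S·σ·√T) = 0.004645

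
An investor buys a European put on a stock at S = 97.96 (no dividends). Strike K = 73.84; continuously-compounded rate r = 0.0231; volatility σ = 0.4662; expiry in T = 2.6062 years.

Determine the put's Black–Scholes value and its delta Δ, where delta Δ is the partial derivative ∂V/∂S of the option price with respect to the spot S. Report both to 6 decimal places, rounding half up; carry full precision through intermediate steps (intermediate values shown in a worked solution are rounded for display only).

price = 12.706535
Δ = -0.202742

σ√T = 0.4662·√2.6062 = 0.752621
d₁ = (ln(S/K) + (r+σ²/2)T) / (σ√T) = (ln(97.96/73.84) + (0.0231+0.4662²/2)·2.6062) / 0.752621 = (0.282659 + 0.343422) / 0.752621 = 0.831868
d₂ = d₁ − σ√T = 0.831868 − 0.752621 = 0.079247
e^{−rT} = e^{−0.0231·2.6062} = 0.941573
N(−d₁) = 0.202742,  N(−d₂) = 0.468418
Put price V = K·e^{−rT}·N(−d₂) − S·N(−d₁) = 32.567124 − 19.860589 = 12.706535
Δ = −N(−d₁) = -0.202742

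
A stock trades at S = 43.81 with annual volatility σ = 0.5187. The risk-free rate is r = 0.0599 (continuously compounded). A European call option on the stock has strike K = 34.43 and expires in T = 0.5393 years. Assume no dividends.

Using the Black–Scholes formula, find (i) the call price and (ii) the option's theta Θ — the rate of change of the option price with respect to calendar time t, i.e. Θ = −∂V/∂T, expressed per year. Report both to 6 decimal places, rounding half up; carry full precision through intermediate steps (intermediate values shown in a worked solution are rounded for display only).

price = 12.473309
Θ = -5.487489

σ√T = 0.5187·√0.5393 = 0.380918
d₁ = (ln(S/K) + (r+σ²/2)T) / (σ√T) = (ln(43.81/34.43) + (0.0599+0.5187²/2)·0.5393) / 0.380918 = (0.240934 + 0.104853) / 0.380918 = 0.907773
d₂ = d₁ − σ√T = 0.907773 − 0.380918 = 0.526855
e^{−rT} = e^{−0.0599·0.5393} = 0.968212
N(d₁) = 0.818001,  N(d₂) = 0.700853
Call price V = S·N(d₁) − K·e^{−rT}·N(d₂) = 35.836623 − 23.363314 = 12.473309
φ(d₁) = (1/√(2π))·e^{−d₁²/2} = 0.264222
Θ = −S·φ(d₁)·σ/(2√T) − r·K·e^{−rT}·N(d₂) = −4.088026 − 1.399463 = -5.487489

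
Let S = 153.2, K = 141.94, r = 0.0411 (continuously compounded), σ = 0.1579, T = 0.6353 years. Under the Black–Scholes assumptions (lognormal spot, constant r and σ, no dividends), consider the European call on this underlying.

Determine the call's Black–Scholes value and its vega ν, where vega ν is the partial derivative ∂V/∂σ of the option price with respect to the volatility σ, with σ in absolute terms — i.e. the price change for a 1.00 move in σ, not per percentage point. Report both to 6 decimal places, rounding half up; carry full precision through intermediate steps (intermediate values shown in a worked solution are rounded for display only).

price = 17.063718
ν = 33.163333

σ√T = 0.1579·√0.6353 = 0.125855
d₁ = (ln(S/K) + (r+σ²/2)T) / (σ√T) = (ln(153.2/141.94) + (0.0411+0.1579²/2)·0.6353) / 0.125855 = (0.076340 + 0.034031) / 0.125855 = 0.876963
d₂ = d₁ − σ√T = 0.876963 − 0.125855 = 0.751108
e^{−rT} = e^{−0.0411·0.6353} = 0.974227
N(d₁) = 0.809747,  N(d₂) = 0.773706
Call price V = S·N(d₁) − K·e^{−rT}·N(d₂) = 124.053178 − 106.989459 = 17.063718
φ(d₁) = (1/√(2π))·e^{−d₁²/2} = 0.271588
ν = S·φ(d₁)·√T = 33.163333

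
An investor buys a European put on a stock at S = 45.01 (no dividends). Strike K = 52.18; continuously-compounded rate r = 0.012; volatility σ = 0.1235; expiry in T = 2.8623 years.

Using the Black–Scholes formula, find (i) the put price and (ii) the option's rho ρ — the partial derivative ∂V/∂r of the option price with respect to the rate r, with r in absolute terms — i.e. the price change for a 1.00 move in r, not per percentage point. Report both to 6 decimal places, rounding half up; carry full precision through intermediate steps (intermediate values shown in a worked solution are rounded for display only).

σ√T = 0.1235·√2.8623 = 0.208941
d₁ = (ln(S/K) + (r+σ²/2)T) / (σ√T) = (ln(45.01/52.18) + (0.012+0.1235²/2)·2.8623) / 0.208941 = (-0.147815 + 0.056176) / 0.208941 = -0.438586
d₂ = d₁ − σ√T = -0.438586 − 0.208941 = -0.647527
e^{−rT} = e^{−0.012·2.8623} = 0.966236
N(−d₁) = 0.669519,  N(−d₂) = 0.741355
Put price V = K·e^{−rT}·N(−d₂) − S·N(−d₁) = 37.377744 − 30.135057 = 7.242687
ρ = −K·T·e^{−rT}·N(−d₂) = -106.986318

price = 7.242687
ρ = -106.986318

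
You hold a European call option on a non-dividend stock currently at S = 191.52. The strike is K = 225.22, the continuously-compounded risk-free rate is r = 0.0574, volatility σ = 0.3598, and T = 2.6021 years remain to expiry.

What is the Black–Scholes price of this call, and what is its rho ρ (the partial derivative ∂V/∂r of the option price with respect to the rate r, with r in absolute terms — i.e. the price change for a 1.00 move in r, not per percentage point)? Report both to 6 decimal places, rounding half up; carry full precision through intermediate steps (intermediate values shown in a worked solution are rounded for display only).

price = 42.794612
ρ = 190.524799

σ√T = 0.3598·√2.6021 = 0.580394
d₁ = (ln(S/K) + (r+σ²/2)T) / (σ√T) = (ln(191.52/225.22) + (0.0574+0.3598²/2)·2.6021) / 0.580394 = (-0.162085 + 0.317789) / 0.580394 = 0.268273
d₂ = d₁ − σ√T = 0.268273 − 0.580394 = -0.312122
e^{−rT} = e^{−0.0574·2.6021} = 0.861259
N(d₁) = 0.605755,  N(d₂) = 0.377474
Call price V = S·N(d₁) − K·e^{−rT}·N(d₂) = 116.014242 − 73.219630 = 42.794612
ρ = K·T·e^{−rT}·N(d₂) = 190.524799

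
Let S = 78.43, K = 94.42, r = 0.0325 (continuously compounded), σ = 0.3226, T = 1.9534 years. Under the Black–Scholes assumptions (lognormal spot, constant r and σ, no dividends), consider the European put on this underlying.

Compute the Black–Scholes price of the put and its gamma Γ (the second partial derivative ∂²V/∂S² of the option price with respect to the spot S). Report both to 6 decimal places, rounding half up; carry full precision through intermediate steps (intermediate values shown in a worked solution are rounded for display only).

σ√T = 0.3226·√1.9534 = 0.450879
d₁ = (ln(S/K) + (r+σ²/2)T) / (σ√T) = (ln(78.43/94.42) + (0.0325+0.3226²/2)·1.9534) / 0.450879 = (-0.185546 + 0.165131) / 0.450879 = -0.045278
d₂ = d₁ − σ√T = -0.045278 − 0.450879 = -0.496157
e^{−rT} = e^{−0.0325·1.9534} = 0.938488
N(−d₁) = 0.518057,  N(−d₂) = 0.690108
Put price V = K·e^{−rT}·N(−d₂) − S·N(−d₁) = 61.151879 − 40.631228 = 20.520650
φ(d₁) = (1/√(2π))·e^{−d₁²/2} = 0.398534
Γ = φ(d₁) / (S·σ·√T) = 0.011270

price = 20.520650
Γ = 0.011270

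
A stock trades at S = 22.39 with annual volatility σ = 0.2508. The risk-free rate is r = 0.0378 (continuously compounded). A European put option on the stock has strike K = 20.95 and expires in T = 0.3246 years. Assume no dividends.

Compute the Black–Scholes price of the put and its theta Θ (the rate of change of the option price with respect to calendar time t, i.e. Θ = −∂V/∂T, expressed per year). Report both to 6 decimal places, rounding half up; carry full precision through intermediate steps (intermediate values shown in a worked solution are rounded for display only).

price = 0.560543
Θ = -1.372700

σ√T = 0.2508·√0.3246 = 0.142890
d₁ = (ln(S/K) + (r+σ²/2)T) / (σ√T) = (ln(22.39/20.95) + (0.0378+0.2508²/2)·0.3246) / 0.142890 = (0.066476 + 0.022479) / 0.142890 = 0.622538
d₂ = d₁ − σ√T = 0.622538 − 0.142890 = 0.479648
e^{−rT} = e^{−0.0378·0.3246} = 0.987805
N(−d₁) = 0.266794,  N(−d₂) = 0.315739
Put price V = K·e^{−rT}·N(−d₂) − S·N(−d₁) = 6.534063 − 5.973520 = 0.560543
φ(d₁) = (1/√(2π))·e^{−d₁²/2} = 0.328665
Θ = −S·φ(d₁)·σ/(2√T) + r·K·e^{−rT}·N(−d₂) = −1.619688 + 0.246988 = -1.372700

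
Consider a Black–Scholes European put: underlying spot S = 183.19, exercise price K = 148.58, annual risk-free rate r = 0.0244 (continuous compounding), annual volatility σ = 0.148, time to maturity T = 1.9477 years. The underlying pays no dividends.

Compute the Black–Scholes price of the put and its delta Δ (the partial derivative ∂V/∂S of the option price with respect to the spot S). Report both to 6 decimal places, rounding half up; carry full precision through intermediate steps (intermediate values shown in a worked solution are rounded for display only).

price = 1.698746
Δ = -0.088964

σ√T = 0.148·√1.9477 = 0.206549
d₁ = (ln(S/K) + (r+σ²/2)T) / (σ√T) = (ln(183.19/148.58) + (0.0244+0.148²/2)·1.9477) / 0.206549 = (0.209400 + 0.068855) / 0.206549 = 1.347165
d₂ = d₁ − σ√T = 1.347165 − 0.206549 = 1.140616
e^{−rT} = e^{−0.0244·1.9477} = 0.953588
N(−d₁) = 0.088964,  N(−d₂) = 0.127015
Put price V = K·e^{−rT}·N(−d₂) − S·N(−d₁) = 17.995970 − 16.297224 = 1.698746
Δ = −N(−d₁) = -0.088964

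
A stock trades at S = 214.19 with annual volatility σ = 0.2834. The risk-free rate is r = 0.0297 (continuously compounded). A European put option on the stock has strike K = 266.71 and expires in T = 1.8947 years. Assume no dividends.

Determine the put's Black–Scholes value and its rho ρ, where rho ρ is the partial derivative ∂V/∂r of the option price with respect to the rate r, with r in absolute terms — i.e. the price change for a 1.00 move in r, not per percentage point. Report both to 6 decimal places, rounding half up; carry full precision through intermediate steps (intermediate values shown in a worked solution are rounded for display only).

σ√T = 0.2834·√1.8947 = 0.390095
d₁ = (ln(S/K) + (r+σ²/2)T) / (σ√T) = (ln(214.19/266.71) + (0.0297+0.2834²/2)·1.8947) / 0.390095 = (-0.219298 + 0.132360) / 0.390095 = -0.222866
d₂ = d₁ − σ√T = -0.222866 − 0.390095 = -0.612961
e^{−rT} = e^{−0.0297·1.8947} = 0.945281
N(−d₁) = 0.588180,  N(−d₂) = 0.730049
Put price V = K·e^{−rT}·N(−d₂) − S·N(−d₁) = 184.057016 − 125.982310 = 58.074705
ρ = −K·T·e^{−rT}·N(−d₂) = -348.732828

price = 58.074705
ρ = -348.732828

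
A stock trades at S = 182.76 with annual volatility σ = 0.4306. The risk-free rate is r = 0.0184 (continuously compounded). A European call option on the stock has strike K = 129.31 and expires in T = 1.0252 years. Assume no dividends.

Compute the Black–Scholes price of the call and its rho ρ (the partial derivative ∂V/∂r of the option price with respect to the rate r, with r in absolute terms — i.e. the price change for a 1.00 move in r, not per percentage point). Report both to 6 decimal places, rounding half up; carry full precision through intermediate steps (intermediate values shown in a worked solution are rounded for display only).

σ√T = 0.4306·√1.0252 = 0.435992
d₁ = (ln(S/K) + (r+σ²/2)T) / (σ√T) = (ln(182.76/129.31) + (0.0184+0.4306²/2)·1.0252) / 0.435992 = (0.345961 + 0.113908) / 0.435992 = 1.054766
d₂ = d₁ − σ√T = 1.054766 − 0.435992 = 0.618774
e^{−rT} = e^{−0.0184·1.0252} = 0.981313
N(d₁) = 0.854234,  N(d₂) = 0.731967
Call price V = S·N(d₁) − K·e^{−rT}·N(d₂) = 156.119770 − 92.881981 = 63.237790
ρ = K·T·e^{−rT}·N(d₂) = 95.222607

price = 63.237790
ρ = 95.222607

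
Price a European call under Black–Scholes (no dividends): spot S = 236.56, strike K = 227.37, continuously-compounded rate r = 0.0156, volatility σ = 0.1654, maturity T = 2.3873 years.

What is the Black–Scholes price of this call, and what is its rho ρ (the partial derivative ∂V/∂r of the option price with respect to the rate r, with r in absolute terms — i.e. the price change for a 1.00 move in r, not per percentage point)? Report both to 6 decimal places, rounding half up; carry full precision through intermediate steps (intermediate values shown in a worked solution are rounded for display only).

σ√T = 0.1654·√2.3873 = 0.255558
d₁ = (ln(S/K) + (r+σ²/2)T) / (σ√T) = (ln(236.56/227.37) + (0.0156+0.1654²/2)·2.3873) / 0.255558 = (0.039623 + 0.069897) / 0.255558 = 0.428553
d₂ = d₁ − σ√T = 0.428553 − 0.255558 = 0.172995
e^{−rT} = e^{−0.0156·2.3873} = 0.963443
N(d₁) = 0.665876,  N(d₂) = 0.568672
Call price V = S·N(d₁) − K·e^{−rT}·N(d₂) = 157.519546 − 124.572259 = 32.947287
ρ = K·T·e^{−rT}·N(d₂) = 297.391355

price = 32.947287
ρ = 297.391355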